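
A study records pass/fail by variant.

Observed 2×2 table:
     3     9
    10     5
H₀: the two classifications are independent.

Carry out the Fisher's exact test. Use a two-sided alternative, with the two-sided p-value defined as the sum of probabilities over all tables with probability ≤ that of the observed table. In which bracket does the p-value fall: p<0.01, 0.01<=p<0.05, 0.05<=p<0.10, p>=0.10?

p-value bracket: 0.05<=p<0.10

Margins: r₁=12, r₂=15, c₁=13, c₂=14, n=27
p_obs = C(12,3)·C(15,10)/C(27,13); sum pmf over tables with pmf ≤ p_obs
p-value (two-sided) = 0.05424
→ bracket: 0.05<=p<0.10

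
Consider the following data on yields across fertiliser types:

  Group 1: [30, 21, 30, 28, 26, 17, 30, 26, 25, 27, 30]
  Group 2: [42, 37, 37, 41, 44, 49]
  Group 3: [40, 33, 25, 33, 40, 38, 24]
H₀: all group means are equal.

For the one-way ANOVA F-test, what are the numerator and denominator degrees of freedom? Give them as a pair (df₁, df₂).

degrees of freedom = [2, 21]

k = 3 groups, N = 24 total
df = (k−1, N−k) = (3−1, 24−3) = (2, 21)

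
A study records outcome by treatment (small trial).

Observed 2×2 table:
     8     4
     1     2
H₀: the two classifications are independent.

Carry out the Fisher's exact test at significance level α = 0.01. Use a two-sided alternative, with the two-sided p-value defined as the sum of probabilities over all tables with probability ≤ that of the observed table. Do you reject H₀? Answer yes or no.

reject H₀: no

Margins: r₁=12, r₂=3, c₁=9, c₂=6, n=15
p_obs = C(12,8)·C(3,1)/C(15,9); sum pmf over tables with pmf ≤ p_obs
p-value (two-sided) = 0.52527
At α=0.01: p ≥ α → fail to reject H₀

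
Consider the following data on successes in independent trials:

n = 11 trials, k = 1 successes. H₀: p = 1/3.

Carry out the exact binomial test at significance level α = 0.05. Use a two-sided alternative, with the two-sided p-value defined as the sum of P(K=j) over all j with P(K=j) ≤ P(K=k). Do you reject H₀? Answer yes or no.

Exact binomial: n=11, k=1, p₀=1/3=0.3333
P(X=j) = C(n,j)·p₀^j·(1−p₀)^(n−j); p = Σ P(X=j) over j with P(X=j) ≤ P(X=1)
p-value (two-sided) = 0.11378
At α=0.05: p ≥ α → fail to reject H₀

reject H₀: no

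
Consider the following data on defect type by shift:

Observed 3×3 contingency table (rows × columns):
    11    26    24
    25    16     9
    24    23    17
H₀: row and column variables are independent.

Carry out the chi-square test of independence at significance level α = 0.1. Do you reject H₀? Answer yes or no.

Row totals [61, 50, 64], col totals [60, 65, 50], n=175
χ² = (11−20.91)²/20.91 + (26−22.66)²/22.66 + (24−17.43)²/17.43 + (25−17.14)²/17.14 + (16−18.57)²/18.57 + (9−14.29)²/14.29 + (24−21.94)²/21.94 + (23−23.77)²/23.77 + (17−18.29)²/18.29 = 13.8920
df = 4
p-value (upper-tail) = 0.00765
At α=0.1: p < α → reject H₀

reject H₀: yes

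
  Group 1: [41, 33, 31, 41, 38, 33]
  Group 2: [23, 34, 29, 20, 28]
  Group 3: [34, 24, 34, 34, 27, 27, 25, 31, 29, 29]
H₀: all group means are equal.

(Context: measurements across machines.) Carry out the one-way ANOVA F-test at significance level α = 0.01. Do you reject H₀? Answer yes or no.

reject H₀: yes

Group means [36.17, 26.80, 29.40], grand mean 30.714
SSB = Σnᵢ(x̄ᵢ−x̄)² = 272.252; SSW = ΣΣ(x−x̄ᵢ)² = 342.033
MSB = 272.252/2 = 136.1262; MSW = 342.033/18 = 19.0019
F = MSB/MSW = 7.1638
df = (2, 18)
p-value (upper-tail) = 0.00514
At α=0.01: p < α → reject H₀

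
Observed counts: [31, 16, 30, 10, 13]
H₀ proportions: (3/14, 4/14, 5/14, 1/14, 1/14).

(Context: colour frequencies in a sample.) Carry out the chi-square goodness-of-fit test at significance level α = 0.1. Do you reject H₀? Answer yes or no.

reject H₀: yes

n = 100; E_i = n·p_i = [21.43, 28.57, 35.71, 7.14, 7.14]
χ² = (31−21.43)²/21.43 + (16−28.57)²/28.57 + (30−35.71)²/35.71 + (10−7.14)²/7.14 + (13−7.14)²/7.14 = 16.6667
df = 4
p-value (upper-tail) = 0.00224
At α=0.1: p < α → reject H₀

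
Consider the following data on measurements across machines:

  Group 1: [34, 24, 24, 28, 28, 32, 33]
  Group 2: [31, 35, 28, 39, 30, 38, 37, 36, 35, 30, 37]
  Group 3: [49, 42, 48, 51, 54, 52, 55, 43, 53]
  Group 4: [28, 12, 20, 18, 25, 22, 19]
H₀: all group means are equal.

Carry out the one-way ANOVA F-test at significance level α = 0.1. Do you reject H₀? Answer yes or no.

Group means [29.00, 34.18, 49.67, 20.57], grand mean 34.412
SSB = Σnᵢ(x̄ᵢ−x̄)² = 3640.885; SSW = ΣΣ(x−x̄ᵢ)² = 575.351
MSB = 3640.885/3 = 1213.6282; MSW = 575.351/30 = 19.1784
F = MSB/MSW = 63.2811
df = (3, 30)
p-value (upper-tail) = 0.00000
At α=0.1: p < α → reject H₀

reject H₀: yes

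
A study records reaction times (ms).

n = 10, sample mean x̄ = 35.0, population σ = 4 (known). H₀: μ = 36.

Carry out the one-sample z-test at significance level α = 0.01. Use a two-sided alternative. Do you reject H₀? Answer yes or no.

reject H₀: no

SE = σ/√n = 4/√10 = 1.2649
z = (x̄−μ₀)/SE = (35.0−36)/1.2649 = -0.7906
p-value (two-sided) = 0.42920
At α=0.01: p ≥ α → fail to reject H₀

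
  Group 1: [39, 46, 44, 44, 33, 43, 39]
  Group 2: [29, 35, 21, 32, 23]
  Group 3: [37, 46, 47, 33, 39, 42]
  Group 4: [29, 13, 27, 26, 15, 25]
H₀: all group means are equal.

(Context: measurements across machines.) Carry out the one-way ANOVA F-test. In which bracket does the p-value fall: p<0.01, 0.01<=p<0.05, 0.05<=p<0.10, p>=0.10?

p-value bracket: p<0.01

Group means [41.14, 28.00, 40.67, 22.50], grand mean 33.625
SSB = Σnᵢ(x̄ᵢ−x̄)² = 1593.935; SSW = ΣΣ(x−x̄ᵢ)² = 631.690
MSB = 1593.935/3 = 531.3115; MSW = 631.690/20 = 31.5845
F = MSB/MSW = 16.8219
df = (3, 20)
p-value (upper-tail) = 0.00001
→ bracket: p<0.01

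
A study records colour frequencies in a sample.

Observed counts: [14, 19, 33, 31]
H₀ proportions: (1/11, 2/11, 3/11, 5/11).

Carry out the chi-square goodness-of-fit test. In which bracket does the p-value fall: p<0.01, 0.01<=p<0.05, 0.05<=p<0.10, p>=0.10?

n = 97; E_i = n·p_i = [8.82, 17.64, 26.45, 44.09]
χ² = (14−8.82)²/8.82 + (19−17.64)²/17.64 + (33−26.45)²/26.45 + (31−44.09)²/44.09 = 8.6567
df = 3
p-value (upper-tail) = 0.03422
→ bracket: 0.01<=p<0.05

p-value bracket: 0.01<=p<0.05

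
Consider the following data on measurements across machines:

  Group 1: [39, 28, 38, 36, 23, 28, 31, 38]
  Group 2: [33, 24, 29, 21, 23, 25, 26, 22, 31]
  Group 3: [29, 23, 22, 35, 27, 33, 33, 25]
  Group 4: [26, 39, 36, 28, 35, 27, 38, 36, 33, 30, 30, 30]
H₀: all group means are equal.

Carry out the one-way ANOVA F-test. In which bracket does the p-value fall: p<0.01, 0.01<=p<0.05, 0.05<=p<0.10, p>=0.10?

Group means [32.62, 26.00, 28.38, 32.33], grand mean 30.000
SSB = Σnᵢ(x̄ᵢ−x̄)² = 285.583; SSW = ΣΣ(x−x̄ᵢ)² = 770.417
MSB = 285.583/3 = 95.1944; MSW = 770.417/33 = 23.3460
F = MSB/MSW = 4.0776
df = (3, 33)
p-value (upper-tail) = 0.01438
→ bracket: 0.01<=p<0.05

p-value bracket: 0.01<=p<0.05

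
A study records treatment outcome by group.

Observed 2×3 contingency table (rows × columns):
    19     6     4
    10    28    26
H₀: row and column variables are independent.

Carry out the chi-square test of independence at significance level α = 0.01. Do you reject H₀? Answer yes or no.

reject H₀: yes

Row totals [29, 64], col totals [29, 34, 30], n=93
χ² = (19−9.04)²/9.04 + (6−10.60)²/10.60 + (4−9.35)²/9.35 + (10−19.96)²/19.96 + (28−23.40)²/23.40 + (26−20.65)²/20.65 = 23.2881
df = 2
p-value (upper-tail) = 0.00001
At α=0.01: p < α → reject H₀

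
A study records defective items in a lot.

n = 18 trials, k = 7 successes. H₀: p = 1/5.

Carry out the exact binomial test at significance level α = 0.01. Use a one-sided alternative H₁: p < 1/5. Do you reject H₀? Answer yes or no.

reject H₀: no

Exact binomial: n=18, k=7, p₀=1/5=0.2000
P(X≤7) from Σ C(n,i)·p₀^i·(1−p₀)^(n−i)
p-value (one-sided, H₁ less) = 0.98372
At α=0.01: p ≥ α → fail to reject H₀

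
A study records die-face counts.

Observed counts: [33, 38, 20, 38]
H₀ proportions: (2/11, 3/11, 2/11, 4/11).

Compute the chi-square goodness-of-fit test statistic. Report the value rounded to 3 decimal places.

n = 129; E_i = n·p_i = [23.45, 35.18, 23.45, 46.91]
χ² = (33−23.45)²/23.45 + (38−35.18)²/35.18 + (20−23.45)²/23.45 + (38−46.91)²/46.91 = 6.3114
df = 3

test statistic = 6.311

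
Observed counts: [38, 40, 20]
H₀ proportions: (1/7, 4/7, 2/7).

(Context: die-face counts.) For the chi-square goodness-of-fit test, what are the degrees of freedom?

degrees of freedom = 2

df = k − 1 = 3 − 1 = 2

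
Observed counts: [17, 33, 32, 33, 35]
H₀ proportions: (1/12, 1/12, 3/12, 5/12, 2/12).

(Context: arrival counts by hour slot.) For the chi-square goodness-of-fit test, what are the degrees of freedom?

degrees of freedom = 4

df = k − 1 = 5 − 1 = 4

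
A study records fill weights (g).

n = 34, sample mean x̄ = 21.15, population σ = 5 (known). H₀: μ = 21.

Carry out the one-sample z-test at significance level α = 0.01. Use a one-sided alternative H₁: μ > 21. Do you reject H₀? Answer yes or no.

reject H₀: no

SE = σ/√n = 5/√34 = 0.8575
z = (x̄−μ₀)/SE = (21.15−21)/0.8575 = 0.1749
p-value (one-sided, H₁ greater) = 0.43057
At α=0.01: p ≥ α → fail to reject H₀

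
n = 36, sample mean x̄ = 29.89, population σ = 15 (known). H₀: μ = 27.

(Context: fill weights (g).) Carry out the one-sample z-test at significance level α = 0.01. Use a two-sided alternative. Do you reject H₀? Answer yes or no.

SE = σ/√n = 15/√36 = 2.5000
z = (x̄−μ₀)/SE = (29.89−27)/2.5000 = 1.1560
p-value (two-sided) = 0.24768
At α=0.01: p ≥ α → fail to reject H₀

reject H₀: no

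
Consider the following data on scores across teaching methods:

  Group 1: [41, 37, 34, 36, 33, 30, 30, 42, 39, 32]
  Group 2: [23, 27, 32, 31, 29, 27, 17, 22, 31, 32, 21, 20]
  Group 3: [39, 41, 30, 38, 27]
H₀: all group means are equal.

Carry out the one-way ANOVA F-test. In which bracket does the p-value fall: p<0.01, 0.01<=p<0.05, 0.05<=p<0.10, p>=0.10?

p-value bracket: p<0.01

Group means [35.40, 26.00, 35.00], grand mean 31.148
SSB = Σnᵢ(x̄ᵢ−x̄)² = 573.007; SSW = ΣΣ(x−x̄ᵢ)² = 618.400
MSB = 573.007/2 = 286.5037; MSW = 618.400/24 = 25.7667
F = MSB/MSW = 11.1192
df = (2, 24)
p-value (upper-tail) = 0.00038
→ bracket: p<0.01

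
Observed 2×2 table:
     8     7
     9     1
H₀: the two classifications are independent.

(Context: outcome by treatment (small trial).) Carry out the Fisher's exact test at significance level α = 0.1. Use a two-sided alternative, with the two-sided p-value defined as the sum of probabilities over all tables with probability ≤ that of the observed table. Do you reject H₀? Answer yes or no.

reject H₀: yes

Margins: r₁=15, r₂=10, c₁=17, c₂=8, n=25
p_obs = C(15,8)·C(10,9)/C(25,17); sum pmf over tables with pmf ≤ p_obs
p-value (two-sided) = 0.08754
At α=0.1: p < α → reject H₀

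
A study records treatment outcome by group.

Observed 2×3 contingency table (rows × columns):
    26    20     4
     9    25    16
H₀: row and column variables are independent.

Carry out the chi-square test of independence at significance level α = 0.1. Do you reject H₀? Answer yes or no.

Row totals [50, 50], col totals [35, 45, 20], n=100
χ² = (26−17.50)²/17.50 + (20−22.50)²/22.50 + (4−10.00)²/10.00 + (9−17.50)²/17.50 + (25−22.50)²/22.50 + (16−10.00)²/10.00 = 16.0127
df = 2
p-value (upper-tail) = 0.00033
At α=0.1: p < α → reject H₀

reject H₀: yes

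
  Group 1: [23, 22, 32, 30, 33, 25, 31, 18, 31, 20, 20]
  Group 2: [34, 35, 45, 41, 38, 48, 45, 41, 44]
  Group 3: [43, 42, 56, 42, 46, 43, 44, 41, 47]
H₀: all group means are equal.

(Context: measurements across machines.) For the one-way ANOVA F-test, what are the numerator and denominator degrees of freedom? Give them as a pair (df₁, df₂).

degrees of freedom = [2, 26]

k = 3 groups, N = 29 total
df = (k−1, N−k) = (3−1, 29−3) = (2, 26)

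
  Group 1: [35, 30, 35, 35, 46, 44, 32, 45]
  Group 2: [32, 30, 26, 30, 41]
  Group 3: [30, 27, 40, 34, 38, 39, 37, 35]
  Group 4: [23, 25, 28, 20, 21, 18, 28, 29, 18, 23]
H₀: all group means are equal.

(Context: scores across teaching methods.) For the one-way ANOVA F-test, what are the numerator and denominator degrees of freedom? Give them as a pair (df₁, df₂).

degrees of freedom = [3, 27]

k = 4 groups, N = 31 total
df = (k−1, N−k) = (4−1, 31−4) = (3, 27)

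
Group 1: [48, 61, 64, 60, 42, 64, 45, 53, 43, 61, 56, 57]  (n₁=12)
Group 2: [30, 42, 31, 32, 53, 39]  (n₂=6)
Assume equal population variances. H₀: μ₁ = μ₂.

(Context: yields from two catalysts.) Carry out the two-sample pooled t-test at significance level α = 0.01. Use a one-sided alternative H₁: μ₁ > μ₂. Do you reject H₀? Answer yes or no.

reject H₀: yes

x̄₁=54.500, s₁=8.130, n₁=12
x̄₂=37.833, s₂=8.841, n₂=6
s_p² = [11·8.130² + 5·8.841²]/16 = 69.8646
SE = √(s_p²·(1/12+1/6)) = 4.1793
t = (54.500−37.833)/4.1793 = 3.9880
df = 16
p-value (one-sided, H₁ greater) = 0.00053
At α=0.01: p < α → reject H₀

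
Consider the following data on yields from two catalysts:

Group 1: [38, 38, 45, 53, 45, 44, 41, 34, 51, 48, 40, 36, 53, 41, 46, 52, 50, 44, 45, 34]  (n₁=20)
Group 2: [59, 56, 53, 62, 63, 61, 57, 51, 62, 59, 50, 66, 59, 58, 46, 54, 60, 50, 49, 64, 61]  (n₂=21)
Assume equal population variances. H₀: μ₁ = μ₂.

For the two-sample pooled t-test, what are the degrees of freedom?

degrees of freedom = 39

df = n₁ + n₂ − 2 = 20 + 21 − 2 = 39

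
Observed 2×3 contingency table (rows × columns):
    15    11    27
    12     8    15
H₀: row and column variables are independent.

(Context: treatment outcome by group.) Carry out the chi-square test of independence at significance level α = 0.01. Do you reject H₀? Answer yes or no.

reject H₀: no

Row totals [53, 35], col totals [27, 19, 42], n=88
χ² = (15−16.26)²/16.26 + (11−11.44)²/11.44 + (27−25.30)²/25.30 + (12−10.74)²/10.74 + (8−7.56)²/7.56 + (15−16.70)²/16.70 = 0.5780
df = 2
p-value (upper-tail) = 0.74903
At α=0.01: p ≥ α → fail to reject H₀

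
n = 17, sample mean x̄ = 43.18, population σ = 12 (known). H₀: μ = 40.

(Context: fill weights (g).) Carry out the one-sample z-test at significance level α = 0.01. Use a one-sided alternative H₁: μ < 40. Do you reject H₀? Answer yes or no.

reject H₀: no

SE = σ/√n = 12/√17 = 2.9104
z = (x̄−μ₀)/SE = (43.18−40)/2.9104 = 1.0926
p-value (one-sided, H₁ less) = 0.86272
At α=0.01: p ≥ α → fail to reject H₀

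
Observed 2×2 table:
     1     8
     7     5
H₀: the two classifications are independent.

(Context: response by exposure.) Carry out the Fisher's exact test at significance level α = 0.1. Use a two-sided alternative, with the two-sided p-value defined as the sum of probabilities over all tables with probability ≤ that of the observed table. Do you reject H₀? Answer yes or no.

reject H₀: yes

Margins: r₁=9, r₂=12, c₁=8, c₂=13, n=21
p_obs = C(9,1)·C(12,7)/C(21,8); sum pmf over tables with pmf ≤ p_obs
p-value (two-sided) = 0.06687
At α=0.1: p < α → reject H₀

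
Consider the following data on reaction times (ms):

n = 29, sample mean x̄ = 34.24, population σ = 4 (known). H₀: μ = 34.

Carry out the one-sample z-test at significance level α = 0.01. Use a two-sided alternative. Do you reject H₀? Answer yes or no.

reject H₀: no

SE = σ/√n = 4/√29 = 0.7428
z = (x̄−μ₀)/SE = (34.24−34)/0.7428 = 0.3231
p-value (two-sided) = 0.74661
At α=0.01: p ≥ α → fail to reject H₀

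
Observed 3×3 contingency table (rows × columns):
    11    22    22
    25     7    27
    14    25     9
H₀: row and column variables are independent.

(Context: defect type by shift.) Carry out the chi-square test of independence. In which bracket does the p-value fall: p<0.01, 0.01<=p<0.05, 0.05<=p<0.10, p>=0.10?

p-value bracket: p<0.01

Row totals [55, 59, 48], col totals [50, 54, 58], n=162
χ² = (11−16.98)²/16.98 + (22−18.33)²/18.33 + (22−19.69)²/19.69 + (25−18.21)²/18.21 + (7−19.67)²/19.67 + (27−21.12)²/21.12 + (14−14.81)²/14.81 + (25−16.00)²/16.00 + (9−17.19)²/17.19 = 24.4381
df = 4
p-value (upper-tail) = 0.00007
→ bracket: p<0.01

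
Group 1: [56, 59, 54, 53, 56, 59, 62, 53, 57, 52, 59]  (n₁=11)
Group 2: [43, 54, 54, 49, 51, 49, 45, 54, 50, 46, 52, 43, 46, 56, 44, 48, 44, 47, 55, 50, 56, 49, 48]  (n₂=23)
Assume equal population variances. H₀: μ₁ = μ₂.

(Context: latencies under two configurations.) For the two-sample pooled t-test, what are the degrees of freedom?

df = n₁ + n₂ − 2 = 11 + 23 − 2 = 32

degrees of freedom = 32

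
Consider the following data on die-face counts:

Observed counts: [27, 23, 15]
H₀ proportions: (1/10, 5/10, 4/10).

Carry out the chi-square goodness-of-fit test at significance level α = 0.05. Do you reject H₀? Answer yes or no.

reject H₀: yes

n = 65; E_i = n·p_i = [6.50, 32.50, 26.00]
χ² = (27−6.50)²/6.50 + (23−32.50)²/32.50 + (15−26.00)²/26.00 = 72.0846
df = 2
p-value (upper-tail) = 0.00000
At α=0.05: p < α → reject H₀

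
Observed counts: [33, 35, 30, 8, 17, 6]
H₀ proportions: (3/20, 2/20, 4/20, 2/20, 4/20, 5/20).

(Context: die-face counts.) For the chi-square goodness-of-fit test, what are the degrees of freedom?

df = k − 1 = 6 − 1 = 5

degrees of freedom = 5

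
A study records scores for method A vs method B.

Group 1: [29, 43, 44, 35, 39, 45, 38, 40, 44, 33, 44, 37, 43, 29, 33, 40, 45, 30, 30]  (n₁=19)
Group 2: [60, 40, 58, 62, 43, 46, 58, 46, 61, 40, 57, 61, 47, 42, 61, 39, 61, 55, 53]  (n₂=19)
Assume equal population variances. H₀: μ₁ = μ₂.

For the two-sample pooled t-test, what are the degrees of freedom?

degrees of freedom = 36

df = n₁ + n₂ − 2 = 19 + 19 − 2 = 36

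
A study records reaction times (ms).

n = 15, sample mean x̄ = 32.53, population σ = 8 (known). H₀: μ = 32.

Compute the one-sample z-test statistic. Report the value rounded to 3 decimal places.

SE = σ/√n = 8/√15 = 2.0656
z = (x̄−μ₀)/SE = (32.53−32)/2.0656 = 0.2566

test statistic = 0.257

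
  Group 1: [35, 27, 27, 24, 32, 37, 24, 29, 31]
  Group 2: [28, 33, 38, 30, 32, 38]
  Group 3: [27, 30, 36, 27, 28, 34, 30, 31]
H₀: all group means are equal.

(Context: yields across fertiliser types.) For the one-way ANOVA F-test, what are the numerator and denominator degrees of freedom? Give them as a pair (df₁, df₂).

k = 3 groups, N = 23 total
df = (k−1, N−k) = (3−1, 23−3) = (2, 20)

degrees of freedom = [2, 20]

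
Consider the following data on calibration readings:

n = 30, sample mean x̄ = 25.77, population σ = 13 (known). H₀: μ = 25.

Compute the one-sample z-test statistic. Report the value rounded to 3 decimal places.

test statistic = 0.324

SE = σ/√n = 13/√30 = 2.3735
z = (x̄−μ₀)/SE = (25.77−25)/2.3735 = 0.3244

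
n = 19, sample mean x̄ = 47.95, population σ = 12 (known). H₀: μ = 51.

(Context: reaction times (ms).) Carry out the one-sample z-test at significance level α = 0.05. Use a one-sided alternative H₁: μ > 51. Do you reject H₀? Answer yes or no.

reject H₀: no

SE = σ/√n = 12/√19 = 2.7530
z = (x̄−μ₀)/SE = (47.95−51)/2.7530 = -1.1079
p-value (one-sided, H₁ greater) = 0.86604
At α=0.05: p ≥ α → fail to reject H₀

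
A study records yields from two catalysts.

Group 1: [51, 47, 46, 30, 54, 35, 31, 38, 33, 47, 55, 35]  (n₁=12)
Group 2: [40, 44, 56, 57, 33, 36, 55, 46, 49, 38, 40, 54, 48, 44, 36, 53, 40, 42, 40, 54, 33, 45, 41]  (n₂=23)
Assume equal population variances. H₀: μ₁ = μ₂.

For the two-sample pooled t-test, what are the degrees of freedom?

df = n₁ + n₂ − 2 = 12 + 23 − 2 = 33

degrees of freedom = 33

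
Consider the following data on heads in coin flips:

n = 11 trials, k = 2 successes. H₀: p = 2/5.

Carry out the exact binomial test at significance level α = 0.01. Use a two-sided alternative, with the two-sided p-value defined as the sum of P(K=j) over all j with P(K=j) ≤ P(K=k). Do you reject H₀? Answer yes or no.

reject H₀: no

Exact binomial: n=11, k=2, p₀=2/5=0.4000
P(X=j) = C(n,j)·p₀^j·(1−p₀)^(n−j); p = Σ P(X=j) over j with P(X=j) ≤ P(X=2)
p-value (two-sided) = 0.21827
At α=0.01: p ≥ α → fail to reject H₀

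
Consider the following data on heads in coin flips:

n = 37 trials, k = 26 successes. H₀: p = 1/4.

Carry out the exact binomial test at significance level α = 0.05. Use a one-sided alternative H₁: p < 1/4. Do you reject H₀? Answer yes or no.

Exact binomial: n=37, k=26, p₀=1/4=0.2500
P(X≤26) from Σ C(n,i)·p₀^i·(1−p₀)^(n−i)
p-value (one-sided, H₁ less) = 1.00000
At α=0.05: p ≥ α → fail to reject H₀

reject H₀: no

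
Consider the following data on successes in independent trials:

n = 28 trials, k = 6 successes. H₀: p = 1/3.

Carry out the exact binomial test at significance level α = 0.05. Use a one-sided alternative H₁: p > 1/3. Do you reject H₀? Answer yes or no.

reject H₀: no

Exact binomial: n=28, k=6, p₀=1/3=0.3333
P(X≥6) from Σ C(n,i)·p₀^i·(1−p₀)^(n−i)
p-value (one-sided, H₁ greater) = 0.94286
At α=0.05: p ≥ α → fail to reject H₀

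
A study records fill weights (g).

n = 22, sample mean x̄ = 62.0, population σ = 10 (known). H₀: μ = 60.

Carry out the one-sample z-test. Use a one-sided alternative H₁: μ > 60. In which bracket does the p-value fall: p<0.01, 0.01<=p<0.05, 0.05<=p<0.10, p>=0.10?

SE = σ/√n = 10/√22 = 2.1320
z = (x̄−μ₀)/SE = (62.0−60)/2.1320 = 0.9381
p-value (one-sided, H₁ greater) = 0.17410
→ bracket: p>=0.10

p-value bracket: p>=0.10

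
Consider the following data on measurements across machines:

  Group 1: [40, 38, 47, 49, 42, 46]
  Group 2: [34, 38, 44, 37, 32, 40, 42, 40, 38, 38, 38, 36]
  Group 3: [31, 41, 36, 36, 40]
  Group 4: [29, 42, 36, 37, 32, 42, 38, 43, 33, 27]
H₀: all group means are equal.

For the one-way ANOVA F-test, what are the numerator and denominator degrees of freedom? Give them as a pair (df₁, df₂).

degrees of freedom = [3, 29]

k = 4 groups, N = 33 total
df = (k−1, N−k) = (4−1, 33−4) = (3, 29)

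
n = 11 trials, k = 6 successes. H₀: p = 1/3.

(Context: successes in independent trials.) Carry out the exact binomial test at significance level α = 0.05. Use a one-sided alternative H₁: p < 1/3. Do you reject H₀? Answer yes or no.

reject H₀: no

Exact binomial: n=11, k=6, p₀=1/3=0.3333
P(X≤6) from Σ C(n,i)·p₀^i·(1−p₀)^(n−i)
p-value (one-sided, H₁ less) = 0.96137
At α=0.05: p ≥ α → fail to reject H₀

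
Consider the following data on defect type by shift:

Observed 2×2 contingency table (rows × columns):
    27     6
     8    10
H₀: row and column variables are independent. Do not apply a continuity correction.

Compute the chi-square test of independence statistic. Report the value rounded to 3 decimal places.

test statistic = 7.556

Row totals [33, 18], col totals [35, 16], n=51
χ² = (27−22.65)²/22.65 + (6−10.35)²/10.35 + (8−12.35)²/12.35 + (10−5.65)²/5.65 = 7.5562
df = 1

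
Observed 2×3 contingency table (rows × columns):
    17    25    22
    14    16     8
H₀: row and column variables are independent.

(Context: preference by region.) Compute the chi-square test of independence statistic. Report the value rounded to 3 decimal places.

Row totals [64, 38], col totals [31, 41, 30], n=102
χ² = (17−19.45)²/19.45 + (25−25.73)²/25.73 + (22−18.82)²/18.82 + (14−11.55)²/11.55 + (16−15.27)²/15.27 + (8−11.18)²/11.18 = 2.3227
df = 2

test statistic = 2.323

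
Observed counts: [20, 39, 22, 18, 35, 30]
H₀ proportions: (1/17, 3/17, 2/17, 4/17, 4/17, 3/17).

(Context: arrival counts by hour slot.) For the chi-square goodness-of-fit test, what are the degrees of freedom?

degrees of freedom = 5

df = k − 1 = 6 − 1 = 5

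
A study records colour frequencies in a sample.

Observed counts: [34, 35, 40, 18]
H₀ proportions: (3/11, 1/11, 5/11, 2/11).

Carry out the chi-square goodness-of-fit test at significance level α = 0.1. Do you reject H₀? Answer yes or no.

reject H₀: yes

n = 127; E_i = n·p_i = [34.64, 11.55, 57.73, 23.09]
χ² = (34−34.64)²/34.64 + (35−11.55)²/11.55 + (40−57.73)²/57.73 + (18−23.09)²/23.09 = 54.2257
df = 3
p-value (upper-tail) = 0.00000
At α=0.1: p < α → reject H₀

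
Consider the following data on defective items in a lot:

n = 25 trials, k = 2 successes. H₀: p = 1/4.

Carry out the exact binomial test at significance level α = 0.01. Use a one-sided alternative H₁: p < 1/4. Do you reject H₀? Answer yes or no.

Exact binomial: n=25, k=2, p₀=1/4=0.2500
P(X≤2) from Σ C(n,i)·p₀^i·(1−p₀)^(n−i)
p-value (one-sided, H₁ less) = 0.03211
At α=0.01: p ≥ α → fail to reject H₀

reject H₀: no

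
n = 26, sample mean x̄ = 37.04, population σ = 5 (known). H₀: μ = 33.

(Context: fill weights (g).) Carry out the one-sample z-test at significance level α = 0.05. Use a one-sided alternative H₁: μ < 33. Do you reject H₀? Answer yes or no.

reject H₀: no

SE = σ/√n = 5/√26 = 0.9806
z = (x̄−μ₀)/SE = (37.04−33)/0.9806 = 4.1200
p-value (one-sided, H₁ less) = 0.99998
At α=0.05: p ≥ α → fail to reject H₀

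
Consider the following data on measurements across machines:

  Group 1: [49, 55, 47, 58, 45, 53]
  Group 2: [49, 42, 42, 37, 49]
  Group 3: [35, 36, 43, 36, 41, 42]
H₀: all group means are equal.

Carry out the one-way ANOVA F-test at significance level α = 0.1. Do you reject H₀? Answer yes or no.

Group means [51.17, 43.80, 38.83], grand mean 44.647
SSB = Σnᵢ(x̄ᵢ−x̄)² = 461.416; SSW = ΣΣ(x−x̄ᵢ)² = 294.467
MSB = 461.416/2 = 230.7078; MSW = 294.467/14 = 21.0333
F = MSB/MSW = 10.9687
df = (2, 14)
p-value (upper-tail) = 0.00136
At α=0.1: p < α → reject H₀

reject H₀: yes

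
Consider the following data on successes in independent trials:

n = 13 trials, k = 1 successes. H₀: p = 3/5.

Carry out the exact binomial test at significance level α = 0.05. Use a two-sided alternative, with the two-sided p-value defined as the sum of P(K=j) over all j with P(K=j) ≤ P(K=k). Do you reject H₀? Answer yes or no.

reject H₀: yes

Exact binomial: n=13, k=1, p₀=3/5=0.6000
P(X=j) = C(n,j)·p₀^j·(1−p₀)^(n−j); p = Σ P(X=j) over j with P(X=j) ≤ P(X=1)
p-value (two-sided) = 0.00014
At α=0.05: p < α → reject H₀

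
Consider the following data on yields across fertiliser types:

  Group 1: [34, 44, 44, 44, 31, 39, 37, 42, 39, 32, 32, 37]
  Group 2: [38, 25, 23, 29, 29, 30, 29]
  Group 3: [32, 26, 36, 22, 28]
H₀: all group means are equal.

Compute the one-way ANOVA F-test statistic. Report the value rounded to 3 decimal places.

test statistic = 9.897

Group means [37.92, 29.00, 28.80], grand mean 33.417
SSB = Σnᵢ(x̄ᵢ−x̄)² = 486.117; SSW = ΣΣ(x−x̄ᵢ)² = 515.717
MSB = 486.117/2 = 243.0583; MSW = 515.717/21 = 24.5579
F = MSB/MSW = 9.8973
df = (2, 21)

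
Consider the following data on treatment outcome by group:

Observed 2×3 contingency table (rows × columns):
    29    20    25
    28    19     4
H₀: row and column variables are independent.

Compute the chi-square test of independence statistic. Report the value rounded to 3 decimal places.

test statistic = 11.404

Row totals [74, 51], col totals [57, 39, 29], n=125
χ² = (29−33.74)²/33.74 + (20−23.09)²/23.09 + (25−17.17)²/17.17 + (28−23.26)²/23.26 + (19−15.91)²/15.91 + (4−11.83)²/11.83 = 11.4042
df = 2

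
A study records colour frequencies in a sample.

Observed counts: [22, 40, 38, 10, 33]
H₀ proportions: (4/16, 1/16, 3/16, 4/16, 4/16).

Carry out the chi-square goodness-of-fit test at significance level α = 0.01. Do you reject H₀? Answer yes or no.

n = 143; E_i = n·p_i = [35.75, 8.94, 26.81, 35.75, 35.75]
χ² = (22−35.75)²/35.75 + (40−8.94)²/8.94 + (38−26.81)²/26.81 + (10−35.75)²/35.75 + (33−35.75)²/35.75 = 136.6737
df = 4
p-value (upper-tail) = 0.00000
At α=0.01: p < α → reject H₀

reject H₀: yes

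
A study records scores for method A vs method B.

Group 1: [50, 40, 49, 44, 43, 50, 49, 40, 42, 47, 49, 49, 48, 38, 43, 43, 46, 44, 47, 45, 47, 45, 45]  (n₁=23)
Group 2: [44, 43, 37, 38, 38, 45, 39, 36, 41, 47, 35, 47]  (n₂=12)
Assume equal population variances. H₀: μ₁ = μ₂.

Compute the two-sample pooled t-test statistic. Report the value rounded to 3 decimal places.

x̄₁=45.348, s₁=3.406, n₁=23
x̄₂=40.833, s₂=4.260, n₂=12
s_p² = [22·3.406² + 11·4.260²]/33 = 13.7844
SE = √(s_p²·(1/23+1/12)) = 1.3221
t = (45.348−40.833)/1.3221 = 3.4146
df = 33

test statistic = 3.415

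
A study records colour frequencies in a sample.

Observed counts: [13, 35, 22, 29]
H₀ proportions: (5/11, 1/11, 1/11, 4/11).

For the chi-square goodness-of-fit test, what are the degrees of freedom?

df = k − 1 = 4 − 1 = 3

degrees of freedom = 3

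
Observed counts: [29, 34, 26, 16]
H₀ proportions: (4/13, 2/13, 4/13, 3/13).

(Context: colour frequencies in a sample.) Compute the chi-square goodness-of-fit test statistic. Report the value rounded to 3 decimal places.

test statistic = 24.082

n = 105; E_i = n·p_i = [32.31, 16.15, 32.31, 24.23]
χ² = (29−32.31)²/32.31 + (34−16.15)²/16.15 + (26−32.31)²/32.31 + (16−24.23)²/24.23 = 24.0817
df = 3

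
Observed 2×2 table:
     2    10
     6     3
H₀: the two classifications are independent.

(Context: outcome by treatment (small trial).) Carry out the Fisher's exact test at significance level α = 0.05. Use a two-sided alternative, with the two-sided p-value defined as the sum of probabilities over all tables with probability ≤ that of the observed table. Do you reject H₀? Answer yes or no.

Margins: r₁=12, r₂=9, c₁=8, c₂=13, n=21
p_obs = C(12,2)·C(9,6)/C(21,8); sum pmf over tables with pmf ≤ p_obs
p-value (two-sided) = 0.03184
At α=0.05: p < α → reject H₀

reject H₀: yes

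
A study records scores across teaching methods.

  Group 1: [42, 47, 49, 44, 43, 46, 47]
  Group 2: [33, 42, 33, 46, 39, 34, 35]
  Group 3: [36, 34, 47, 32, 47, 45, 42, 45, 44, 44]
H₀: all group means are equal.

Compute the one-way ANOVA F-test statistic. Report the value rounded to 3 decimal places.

test statistic = 5.053

Group means [45.43, 37.43, 41.60], grand mean 41.500
SSB = Σnᵢ(x̄ᵢ−x̄)² = 224.171; SSW = ΣΣ(x−x̄ᵢ)² = 465.829
MSB = 224.171/2 = 112.0857; MSW = 465.829/21 = 22.1823
F = MSB/MSW = 5.0529
df = (2, 21)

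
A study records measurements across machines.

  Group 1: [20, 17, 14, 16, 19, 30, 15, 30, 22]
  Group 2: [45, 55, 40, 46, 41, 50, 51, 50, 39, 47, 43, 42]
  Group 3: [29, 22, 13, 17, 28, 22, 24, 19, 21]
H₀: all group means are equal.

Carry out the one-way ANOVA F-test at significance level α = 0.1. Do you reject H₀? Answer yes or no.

Group means [20.33, 45.75, 21.67], grand mean 30.900
SSB = Σnᵢ(x̄ᵢ−x̄)² = 4418.450; SSW = ΣΣ(x−x̄ᵢ)² = 768.250
MSB = 4418.450/2 = 2209.2250; MSW = 768.250/27 = 28.4537
F = MSB/MSW = 77.6428
df = (2, 27)
p-value (upper-tail) = 0.00000
At α=0.1: p < α → reject H₀

reject H₀: yes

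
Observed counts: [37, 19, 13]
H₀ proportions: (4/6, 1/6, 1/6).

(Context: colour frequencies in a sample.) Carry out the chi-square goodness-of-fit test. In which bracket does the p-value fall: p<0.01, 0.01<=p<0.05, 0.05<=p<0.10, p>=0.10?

p-value bracket: 0.01<=p<0.05

n = 69; E_i = n·p_i = [46.00, 11.50, 11.50]
χ² = (37−46.00)²/46.00 + (19−11.50)²/11.50 + (13−11.50)²/11.50 = 6.8478
df = 2
p-value (upper-tail) = 0.03258
→ bracket: 0.01<=p<0.05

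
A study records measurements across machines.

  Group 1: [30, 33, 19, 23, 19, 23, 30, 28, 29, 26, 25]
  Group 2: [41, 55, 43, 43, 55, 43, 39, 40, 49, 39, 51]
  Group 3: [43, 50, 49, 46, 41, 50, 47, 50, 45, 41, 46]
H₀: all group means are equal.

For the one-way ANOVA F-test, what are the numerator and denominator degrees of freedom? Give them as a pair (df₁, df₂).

degrees of freedom = [2, 30]

k = 3 groups, N = 33 total
df = (k−1, N−k) = (3−1, 33−3) = (2, 30)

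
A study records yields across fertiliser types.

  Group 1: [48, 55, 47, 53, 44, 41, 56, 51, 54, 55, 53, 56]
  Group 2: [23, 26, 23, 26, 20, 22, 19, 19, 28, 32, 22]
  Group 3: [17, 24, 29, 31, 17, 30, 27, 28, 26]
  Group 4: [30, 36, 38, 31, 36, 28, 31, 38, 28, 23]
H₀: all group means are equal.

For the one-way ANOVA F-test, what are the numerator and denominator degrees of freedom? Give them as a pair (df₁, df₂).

degrees of freedom = [3, 38]

k = 4 groups, N = 42 total
df = (k−1, N−k) = (4−1, 42−4) = (3, 38)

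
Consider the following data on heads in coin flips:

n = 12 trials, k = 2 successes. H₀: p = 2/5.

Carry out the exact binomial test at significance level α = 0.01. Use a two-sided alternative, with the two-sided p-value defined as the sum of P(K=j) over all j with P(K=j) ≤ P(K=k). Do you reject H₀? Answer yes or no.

Exact binomial: n=12, k=2, p₀=2/5=0.4000
P(X=j) = C(n,j)·p₀^j·(1−p₀)^(n−j); p = Σ P(X=j) over j with P(X=j) ≤ P(X=2)
p-value (two-sided) = 0.14075
At α=0.01: p ≥ α → fail to reject H₀

reject H₀: no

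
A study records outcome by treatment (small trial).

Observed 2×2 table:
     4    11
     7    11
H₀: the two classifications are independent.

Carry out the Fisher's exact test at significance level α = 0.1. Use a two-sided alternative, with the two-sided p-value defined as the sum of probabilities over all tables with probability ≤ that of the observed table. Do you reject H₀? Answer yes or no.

Margins: r₁=15, r₂=18, c₁=11, c₂=22, n=33
p_obs = C(15,4)·C(18,7)/C(33,11); sum pmf over tables with pmf ≤ p_obs
p-value (two-sided) = 0.71195
At α=0.1: p ≥ α → fail to reject H₀

reject H₀: no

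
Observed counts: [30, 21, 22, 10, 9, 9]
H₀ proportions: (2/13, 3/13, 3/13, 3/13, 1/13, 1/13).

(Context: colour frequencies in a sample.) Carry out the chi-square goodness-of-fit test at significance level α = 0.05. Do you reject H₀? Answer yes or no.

n = 101; E_i = n·p_i = [15.54, 23.31, 23.31, 23.31, 7.77, 7.77]
χ² = (30−15.54)²/15.54 + (21−23.31)²/23.31 + (22−23.31)²/23.31 + (10−23.31)²/23.31 + (9−7.77)²/7.77 + (9−7.77)²/7.77 = 21.7492
df = 5
p-value (upper-tail) = 0.00058
At α=0.05: p < α → reject H₀

reject H₀: yes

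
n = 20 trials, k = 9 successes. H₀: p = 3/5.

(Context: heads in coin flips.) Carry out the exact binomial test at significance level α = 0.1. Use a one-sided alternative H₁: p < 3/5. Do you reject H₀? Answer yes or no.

Exact binomial: n=20, k=9, p₀=3/5=0.6000
P(X≤9) from Σ C(n,i)·p₀^i·(1−p₀)^(n−i)
p-value (one-sided, H₁ less) = 0.12752
At α=0.1: p ≥ α → fail to reject H₀

reject H₀: no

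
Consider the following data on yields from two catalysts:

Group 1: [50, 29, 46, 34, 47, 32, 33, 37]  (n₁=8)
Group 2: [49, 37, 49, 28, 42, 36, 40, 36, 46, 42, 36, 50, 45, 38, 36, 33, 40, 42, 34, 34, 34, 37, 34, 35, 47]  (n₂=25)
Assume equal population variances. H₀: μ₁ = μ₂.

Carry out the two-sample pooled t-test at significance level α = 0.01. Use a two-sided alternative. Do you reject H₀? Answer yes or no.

reject H₀: no

x̄₁=38.500, s₁=7.982, n₁=8
x̄₂=39.200, s₂=5.831, n₂=25
s_p² = [7·7.982² + 24·5.831²]/31 = 40.7097
SE = √(s_p²·(1/8+1/25)) = 2.5917
t = (38.500−39.200)/2.5917 = -0.2701
df = 31
p-value (two-sided) = 0.78888
At α=0.01: p ≥ α → fail to reject H₀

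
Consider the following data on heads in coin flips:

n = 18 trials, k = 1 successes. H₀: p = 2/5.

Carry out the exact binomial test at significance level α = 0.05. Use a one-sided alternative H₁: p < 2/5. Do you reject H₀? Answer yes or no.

Exact binomial: n=18, k=1, p₀=2/5=0.4000
P(X≤1) from Σ C(n,i)·p₀^i·(1−p₀)^(n−i)
p-value (one-sided, H₁ less) = 0.00132
At α=0.05: p < α → reject H₀

reject H₀: yes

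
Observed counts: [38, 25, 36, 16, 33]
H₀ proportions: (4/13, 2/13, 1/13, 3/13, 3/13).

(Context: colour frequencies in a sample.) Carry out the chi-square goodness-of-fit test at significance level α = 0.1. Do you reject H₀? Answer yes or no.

reject H₀: yes

n = 148; E_i = n·p_i = [45.54, 22.77, 11.38, 34.15, 34.15]
χ² = (38−45.54)²/45.54 + (25−22.77)²/22.77 + (36−11.38)²/11.38 + (16−34.15)²/34.15 + (33−34.15)²/34.15 = 64.3773
df = 4
p-value (upper-tail) = 0.00000
At α=0.1: p < α → reject H₀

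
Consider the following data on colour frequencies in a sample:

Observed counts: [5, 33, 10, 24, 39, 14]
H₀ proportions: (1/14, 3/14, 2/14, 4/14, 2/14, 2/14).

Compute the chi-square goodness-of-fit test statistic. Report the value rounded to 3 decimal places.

test statistic = 36.336

n = 125; E_i = n·p_i = [8.93, 26.79, 17.86, 35.71, 17.86, 17.86]
χ² = (5−8.93)²/8.93 + (33−26.79)²/26.79 + (10−17.86)²/17.86 + (24−35.71)²/35.71 + (39−17.86)²/17.86 + (14−17.86)²/17.86 = 36.3360
df = 5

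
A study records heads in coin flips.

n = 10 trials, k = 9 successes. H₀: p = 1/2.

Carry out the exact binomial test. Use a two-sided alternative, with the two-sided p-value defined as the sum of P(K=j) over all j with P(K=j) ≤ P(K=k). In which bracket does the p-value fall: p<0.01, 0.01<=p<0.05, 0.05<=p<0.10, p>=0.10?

p-value bracket: 0.01<=p<0.05

Exact binomial: n=10, k=9, p₀=1/2=0.5000
P(X=j) = C(n,j)·p₀^j·(1−p₀)^(n−j); p = Σ P(X=j) over j with P(X=j) ≤ P(X=9)
p-value (two-sided) = 0.02148
→ bracket: 0.01<=p<0.05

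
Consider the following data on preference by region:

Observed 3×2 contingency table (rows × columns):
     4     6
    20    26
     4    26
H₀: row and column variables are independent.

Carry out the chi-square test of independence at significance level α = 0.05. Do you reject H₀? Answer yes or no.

reject H₀: yes

Row totals [10, 46, 30], col totals [28, 58], n=86
χ² = (4−3.26)²/3.26 + (6−6.74)²/6.74 + (20−14.98)²/14.98 + (26−31.02)²/31.02 + (4−9.77)²/9.77 + (26−20.23)²/20.23 = 7.8000
df = 2
p-value (upper-tail) = 0.02024
At α=0.05: p < α → reject H₀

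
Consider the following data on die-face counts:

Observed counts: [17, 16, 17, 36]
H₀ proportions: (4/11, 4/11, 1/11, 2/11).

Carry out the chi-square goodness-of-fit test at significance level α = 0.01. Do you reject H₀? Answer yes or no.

n = 86; E_i = n·p_i = [31.27, 31.27, 7.82, 15.64]
χ² = (17−31.27)²/31.27 + (16−31.27)²/31.27 + (17−7.82)²/7.82 + (36−15.64)²/15.64 = 51.2762
df = 3
p-value (upper-tail) = 0.00000
At α=0.01: p < α → reject H₀

reject H₀: yes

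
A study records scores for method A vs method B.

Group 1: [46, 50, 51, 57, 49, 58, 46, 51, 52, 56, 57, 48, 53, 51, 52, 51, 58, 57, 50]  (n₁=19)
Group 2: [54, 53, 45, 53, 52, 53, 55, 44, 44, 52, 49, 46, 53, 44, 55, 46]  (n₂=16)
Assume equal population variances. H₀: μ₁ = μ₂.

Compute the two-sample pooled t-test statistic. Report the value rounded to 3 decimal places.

test statistic = 1.728

x̄₁=52.263, s₁=3.885, n₁=19
x̄₂=49.875, s₂=4.288, n₂=16
s_p² = [18·3.885² + 15·4.288²]/33 = 16.5889
SE = √(s_p²·(1/19+1/16)) = 1.3820
t = (52.263−49.875)/1.3820 = 1.7281
df = 33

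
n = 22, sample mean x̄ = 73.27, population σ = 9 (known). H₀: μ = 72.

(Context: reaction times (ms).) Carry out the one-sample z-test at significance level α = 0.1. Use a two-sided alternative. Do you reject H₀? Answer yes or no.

reject H₀: no

SE = σ/√n = 9/√22 = 1.9188
z = (x̄−μ₀)/SE = (73.27−72)/1.9188 = 0.6619
p-value (two-sided) = 0.50805
At α=0.1: p ≥ α → fail to reject H₀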